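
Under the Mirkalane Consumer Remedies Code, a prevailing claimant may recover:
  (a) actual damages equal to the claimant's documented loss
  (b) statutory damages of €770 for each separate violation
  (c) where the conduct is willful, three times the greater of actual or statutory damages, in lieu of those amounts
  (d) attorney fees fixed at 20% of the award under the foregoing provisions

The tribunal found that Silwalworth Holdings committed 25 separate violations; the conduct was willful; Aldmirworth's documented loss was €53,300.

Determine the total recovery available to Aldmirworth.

€191,880

Statutory damages: 25 × €770 = €19,250
Greater of actual damages (€53,300) or statutory damages (€19,250): €53,300
Trebled: 3 × €53,300 = €159,900
Attorney fees: 20% of €159,900 = €31,980
Total recovery: €159,900 + €31,980 = €191,880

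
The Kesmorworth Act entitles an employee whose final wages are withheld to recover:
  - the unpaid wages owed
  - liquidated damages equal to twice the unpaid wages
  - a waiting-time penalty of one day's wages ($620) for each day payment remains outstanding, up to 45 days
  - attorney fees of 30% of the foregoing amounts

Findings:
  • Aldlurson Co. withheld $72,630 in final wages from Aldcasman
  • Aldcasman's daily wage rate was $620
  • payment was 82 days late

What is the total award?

Doubled: 2 × $72,630 = $145,260
Penalty days: min(82, 45) = 45
Waiting-time penalty: 45 × $620 = $27,900
Subtotal: $72,630 + $145,260 + $27,900 = $245,790
Attorney fees: 30% of $245,790 = $73,737
Total award: $245,790 + $73,737 = $319,527

Total award: $319,527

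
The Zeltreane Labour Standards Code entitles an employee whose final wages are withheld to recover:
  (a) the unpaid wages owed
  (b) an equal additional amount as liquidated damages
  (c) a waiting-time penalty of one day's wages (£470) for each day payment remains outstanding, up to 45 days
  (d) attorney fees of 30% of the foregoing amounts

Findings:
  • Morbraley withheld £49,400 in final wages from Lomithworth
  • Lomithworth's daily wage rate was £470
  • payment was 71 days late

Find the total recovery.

Total award: £155,935

Liquidated damages (equal amount): £49,400
Penalty days: min(71, 45) = 45
Waiting-time penalty: 45 × £470 = £21,150
Subtotal: £49,400 + £49,400 + £21,150 = £119,950
Attorney fees: 30% of £119,950 = £35,985
Total award: £119,950 + £35,985 = £155,935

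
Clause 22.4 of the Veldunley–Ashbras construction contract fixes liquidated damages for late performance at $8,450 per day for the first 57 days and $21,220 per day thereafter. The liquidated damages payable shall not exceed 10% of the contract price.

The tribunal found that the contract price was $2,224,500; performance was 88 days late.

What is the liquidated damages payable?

$222,450

First 57 days: 57 × $8,450 = $481,650
Remaining days: (88 − 57) × $21,220 = $657,820
Accrued per-day damages: $481,650 + $657,820 = $1,139,470
Cap: 10% of $2,224,500 = $222,450
Cap at $222,450: $1,139,470 exceeds the cap → $222,450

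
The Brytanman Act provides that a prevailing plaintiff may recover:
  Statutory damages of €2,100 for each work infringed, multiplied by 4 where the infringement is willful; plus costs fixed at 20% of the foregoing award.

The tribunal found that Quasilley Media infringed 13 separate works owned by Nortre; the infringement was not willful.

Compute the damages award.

Statutory damages: 13 × €2,100 = €27,300
Infringement not willful: no ×4 enhancement.
Costs: 20% of €27,300 = €5,460
Award plus costs: €27,300 + €5,460 = €32,760

€32,760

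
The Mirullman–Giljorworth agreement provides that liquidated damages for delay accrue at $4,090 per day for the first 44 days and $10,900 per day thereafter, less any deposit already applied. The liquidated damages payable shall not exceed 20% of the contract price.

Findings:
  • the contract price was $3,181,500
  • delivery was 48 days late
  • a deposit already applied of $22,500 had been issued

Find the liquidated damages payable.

Liquidated damages: $201,060

First 44 days: 44 × $4,090 = $179,960
Remaining days: (48 − 44) × $10,900 = $43,600
Accrued per-day damages: $179,960 + $43,600 = $223,560
Less deposit already applied: $223,560 − $22,500 = $201,060
Cap: 20% of $3,181,500 = $636,300
Cap at $636,300: $201,060 is within the cap, no reduction.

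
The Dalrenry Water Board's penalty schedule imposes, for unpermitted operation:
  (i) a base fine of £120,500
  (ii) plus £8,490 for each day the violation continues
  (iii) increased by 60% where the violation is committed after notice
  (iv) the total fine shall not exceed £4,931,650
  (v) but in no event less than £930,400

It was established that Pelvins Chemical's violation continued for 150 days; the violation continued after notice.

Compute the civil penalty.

Civil penalty: £2,230,400

Per-day component: 150 × £8,490 = £1,273,500
Base plus per-day: £120,500 + £1,273,500 = £1,394,000
Enhancement: 60% of £1,394,000 = £836,400
Enhanced fine: £1,394,000 + £836,400 = £2,230,400
Cap at £4,931,650: £2,230,400 is within the cap, no reduction.
Minimum £930,400: £2,230,400 meets the minimum, no increase.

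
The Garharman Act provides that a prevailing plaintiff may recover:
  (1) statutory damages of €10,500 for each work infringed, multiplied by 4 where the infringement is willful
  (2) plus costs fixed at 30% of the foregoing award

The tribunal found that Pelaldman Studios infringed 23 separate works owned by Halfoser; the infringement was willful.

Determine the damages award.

Award: €1,255,800

Statutory damages: 23 × €10,500 = €241,500
Multiplied by 4: 4 × €241,500 = €966,000
Costs: 30% of €966,000 = €289,800
Award plus costs: €966,000 + €289,800 = €1,255,800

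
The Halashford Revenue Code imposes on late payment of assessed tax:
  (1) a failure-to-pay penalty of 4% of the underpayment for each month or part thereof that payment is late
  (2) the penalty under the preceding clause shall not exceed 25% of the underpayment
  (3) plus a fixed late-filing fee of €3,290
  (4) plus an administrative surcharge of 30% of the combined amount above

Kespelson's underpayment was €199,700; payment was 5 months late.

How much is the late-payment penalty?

€56,199

Accrued rate: 4% × 5 = 20%, capped at 25% → 20%
Failure-to-pay penalty: 20% of €199,700 = €39,940
Penalty before surcharge: €39,940 + €3,290 = €43,230
Administrative surcharge: 30% of €43,230 = €12,969
Total penalty: €43,230 + €12,969 = €56,199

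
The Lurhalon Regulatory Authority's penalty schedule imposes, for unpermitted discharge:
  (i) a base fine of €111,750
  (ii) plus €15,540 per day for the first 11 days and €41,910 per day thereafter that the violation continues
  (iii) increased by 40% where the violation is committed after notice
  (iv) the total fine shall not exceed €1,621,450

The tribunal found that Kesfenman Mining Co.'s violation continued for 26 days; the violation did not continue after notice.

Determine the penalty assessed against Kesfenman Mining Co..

€911,340

First 11 days: 11 × €15,540 = €170,940
Remaining days: (26 − 11) × €41,910 = €628,650
Per-day component: €170,940 + €628,650 = €799,590
Base plus per-day: €111,750 + €799,590 = €911,340
The violation did not continue after notice: no 40% increase.
Cap at €1,621,450: €911,340 is within the cap, no reduction.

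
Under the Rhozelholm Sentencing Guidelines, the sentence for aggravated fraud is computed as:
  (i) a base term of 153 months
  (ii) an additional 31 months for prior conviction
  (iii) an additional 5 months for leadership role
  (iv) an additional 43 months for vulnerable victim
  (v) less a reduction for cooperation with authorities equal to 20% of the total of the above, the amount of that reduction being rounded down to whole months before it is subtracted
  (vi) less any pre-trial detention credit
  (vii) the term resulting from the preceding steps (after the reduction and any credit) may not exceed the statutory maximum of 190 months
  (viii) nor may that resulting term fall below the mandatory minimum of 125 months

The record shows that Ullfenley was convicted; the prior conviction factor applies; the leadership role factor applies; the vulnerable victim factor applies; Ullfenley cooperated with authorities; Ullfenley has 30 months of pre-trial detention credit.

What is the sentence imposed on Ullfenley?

Prior conviction enhancement: +31 months
Leadership role enhancement: +5 months
Vulnerable victim enhancement: +43 months
Adjusted term: 153 months + 31 months + 5 months + 43 months = 232 months
Cooperation with authorities reduction: 20% of 232 months = 46 months (rounded down)
After reduction: 232 − 46 = 186 months
Less pre-trial detention credit: 186 months − 30 months = 156 months
Cap at 190 months: 156 months is within the cap, no reduction.
Minimum 125 months: 156 months meets the minimum, no increase.

Sentence: 156 months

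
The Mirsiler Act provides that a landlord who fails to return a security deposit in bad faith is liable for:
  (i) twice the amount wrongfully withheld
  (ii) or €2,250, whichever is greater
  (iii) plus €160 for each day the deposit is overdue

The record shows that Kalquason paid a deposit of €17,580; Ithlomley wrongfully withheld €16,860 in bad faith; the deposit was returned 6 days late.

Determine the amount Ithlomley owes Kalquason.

€34,680

Doubled: 2 × €16,860 = €33,720
Minimum €2,250: €33,720 meets the minimum, no increase.
Late-return penalty: 6 × €160 = €960
Damages plus late penalty: €33,720 + €960 = €34,680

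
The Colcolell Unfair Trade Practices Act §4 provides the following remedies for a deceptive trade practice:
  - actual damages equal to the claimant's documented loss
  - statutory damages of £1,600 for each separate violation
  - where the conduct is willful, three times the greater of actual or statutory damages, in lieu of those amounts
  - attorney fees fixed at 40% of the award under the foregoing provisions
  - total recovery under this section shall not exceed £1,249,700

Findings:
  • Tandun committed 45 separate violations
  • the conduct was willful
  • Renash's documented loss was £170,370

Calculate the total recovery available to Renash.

Statutory damages: 45 × £1,600 = £72,000
Greater of actual damages (£170,370) or statutory damages (£72,000): £170,370
Trebled: 3 × £170,370 = £511,110
Attorney fees: 40% of £511,110 = £204,444
Total before cap: £511,110 + £204,444 = £715,554
Cap at £1,249,700: £715,554 is within the cap, no reduction.

£715,554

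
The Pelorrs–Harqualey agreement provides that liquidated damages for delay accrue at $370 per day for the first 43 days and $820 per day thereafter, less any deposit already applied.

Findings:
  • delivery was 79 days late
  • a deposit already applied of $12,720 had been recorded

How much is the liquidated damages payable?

$32,710

First 43 days: 43 × $370 = $15,910
Remaining days: (79 − 43) × $820 = $29,520
Accrued per-day damages: $15,910 + $29,520 = $45,430
Less deposit already applied: $45,430 − $12,720 = $32,710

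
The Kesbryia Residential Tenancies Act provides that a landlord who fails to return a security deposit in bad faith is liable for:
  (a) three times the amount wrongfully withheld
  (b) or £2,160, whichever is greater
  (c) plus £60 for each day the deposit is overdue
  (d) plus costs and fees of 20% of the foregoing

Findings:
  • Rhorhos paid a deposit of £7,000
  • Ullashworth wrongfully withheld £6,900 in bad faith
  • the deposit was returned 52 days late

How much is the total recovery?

Trebled: 3 × £6,900 = £20,700
Minimum £2,160: £20,700 meets the minimum, no increase.
Late-return penalty: 52 × £60 = £3,120
Damages plus late penalty: £20,700 + £3,120 = £23,820
Costs and fees: 20% of £23,820 = £4,764
Total recovery: £23,820 + £4,764 = £28,584

£28,584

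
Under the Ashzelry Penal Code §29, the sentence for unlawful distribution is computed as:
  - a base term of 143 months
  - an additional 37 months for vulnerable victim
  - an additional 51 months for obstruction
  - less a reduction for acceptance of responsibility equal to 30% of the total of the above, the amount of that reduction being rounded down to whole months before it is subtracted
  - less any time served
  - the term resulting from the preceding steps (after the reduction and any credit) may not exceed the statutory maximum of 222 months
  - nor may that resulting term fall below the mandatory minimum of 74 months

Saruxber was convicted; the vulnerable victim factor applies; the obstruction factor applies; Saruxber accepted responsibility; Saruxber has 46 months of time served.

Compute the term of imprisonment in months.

Vulnerable victim enhancement: +37 months
Obstruction enhancement: +51 months
Adjusted term: 143 months + 37 months + 51 months = 231 months
Acceptance of responsibility reduction: 30% of 231 months = 69 months (rounded down)
After reduction: 231 − 69 = 162 months
Less time served: 162 months − 46 months = 116 months
Cap at 222 months: 116 months is within the cap, no reduction.
Minimum 74 months: 116 months meets the minimum, no increase.

Sentence: 116 months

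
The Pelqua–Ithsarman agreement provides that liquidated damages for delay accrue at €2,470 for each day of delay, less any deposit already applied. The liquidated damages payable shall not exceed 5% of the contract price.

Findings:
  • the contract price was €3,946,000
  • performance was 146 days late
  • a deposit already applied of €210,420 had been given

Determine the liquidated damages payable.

Per-day damages: 146 × €2,470 = €360,620
Less deposit already applied: €360,620 − €210,420 = €150,200
Cap: 5% of €3,946,000 = €197,300
Cap at €197,300: €150,200 is within the cap, no reduction.

€150,200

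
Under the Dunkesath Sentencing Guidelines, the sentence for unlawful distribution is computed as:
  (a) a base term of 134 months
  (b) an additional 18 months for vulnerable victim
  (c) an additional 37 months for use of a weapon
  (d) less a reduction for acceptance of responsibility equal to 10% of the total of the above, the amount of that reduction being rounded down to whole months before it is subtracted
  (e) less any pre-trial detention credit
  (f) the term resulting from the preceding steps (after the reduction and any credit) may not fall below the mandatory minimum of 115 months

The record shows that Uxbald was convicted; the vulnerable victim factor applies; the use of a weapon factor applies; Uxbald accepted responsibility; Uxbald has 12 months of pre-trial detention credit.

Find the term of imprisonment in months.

Vulnerable victim enhancement: +18 months
Use of a weapon enhancement: +37 months
Adjusted term: 134 months + 18 months + 37 months = 189 months
Acceptance of responsibility reduction: 10% of 189 months = 18 months (rounded down)
After reduction: 189 − 18 = 171 months
Less pre-trial detention credit: 171 months − 12 months = 159 months
Minimum 115 months: 159 months meets the minimum, no increase.

159 months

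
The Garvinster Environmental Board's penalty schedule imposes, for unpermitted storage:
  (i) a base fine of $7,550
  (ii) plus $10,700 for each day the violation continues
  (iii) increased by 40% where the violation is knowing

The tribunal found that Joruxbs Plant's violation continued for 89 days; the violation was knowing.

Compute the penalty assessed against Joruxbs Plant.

$1,343,790

Per-day component: 89 × $10,700 = $952,300
Base plus per-day: $7,550 + $952,300 = $959,850
Enhancement: 40% of $959,850 = $383,940
Enhanced fine: $959,850 + $383,940 = $1,343,790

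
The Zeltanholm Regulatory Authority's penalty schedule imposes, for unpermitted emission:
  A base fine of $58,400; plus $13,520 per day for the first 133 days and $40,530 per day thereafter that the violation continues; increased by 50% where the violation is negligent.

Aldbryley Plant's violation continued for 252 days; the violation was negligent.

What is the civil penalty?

$10,019,445

First 133 days: 133 × $13,520 = $1,798,160
Remaining days: (252 − 133) × $40,530 = $4,823,070
Per-day component: $1,798,160 + $4,823,070 = $6,621,230
Base plus per-day: $58,400 + $6,621,230 = $6,679,630
Enhancement: 50% of $6,679,630 = $3,339,815
Enhanced fine: $6,679,630 + $3,339,815 = $10,019,445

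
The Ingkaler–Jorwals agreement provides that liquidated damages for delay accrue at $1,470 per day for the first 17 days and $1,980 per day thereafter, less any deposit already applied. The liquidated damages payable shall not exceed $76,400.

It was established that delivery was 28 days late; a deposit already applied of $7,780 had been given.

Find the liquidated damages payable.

Liquidated damages: $38,990

First 17 days: 17 × $1,470 = $24,990
Remaining days: (28 − 17) × $1,980 = $21,780
Accrued per-day damages: $24,990 + $21,780 = $46,770
Less deposit already applied: $46,770 − $7,780 = $38,990
Cap at $76,400: $38,990 is within the cap, no reduction.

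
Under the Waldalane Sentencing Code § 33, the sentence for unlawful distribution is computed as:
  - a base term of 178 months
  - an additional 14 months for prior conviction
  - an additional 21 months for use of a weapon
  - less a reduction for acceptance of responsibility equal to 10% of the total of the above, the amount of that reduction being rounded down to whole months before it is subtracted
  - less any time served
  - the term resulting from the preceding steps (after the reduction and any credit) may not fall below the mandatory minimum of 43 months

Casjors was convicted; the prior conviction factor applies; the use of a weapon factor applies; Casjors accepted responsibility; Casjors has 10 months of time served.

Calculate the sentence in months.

Prior conviction enhancement: +14 months
Use of a weapon enhancement: +21 months
Adjusted term: 178 months + 14 months + 21 months = 213 months
Acceptance of responsibility reduction: 10% of 213 months = 21 months (rounded down)
After reduction: 213 − 21 = 192 months
Less time served: 192 months − 10 months = 182 months
Minimum 43 months: 182 months meets the minimum, no increase.

182 months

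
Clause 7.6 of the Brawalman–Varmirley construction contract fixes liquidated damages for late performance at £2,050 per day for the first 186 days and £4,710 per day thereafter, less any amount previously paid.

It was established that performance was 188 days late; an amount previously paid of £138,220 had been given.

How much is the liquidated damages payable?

First 186 days: 186 × £2,050 = £381,300
Remaining days: (188 − 186) × £4,710 = £9,420
Accrued per-day damages: £381,300 + £9,420 = £390,720
Less amount previously paid: £390,720 − £138,220 = £252,500

£252,500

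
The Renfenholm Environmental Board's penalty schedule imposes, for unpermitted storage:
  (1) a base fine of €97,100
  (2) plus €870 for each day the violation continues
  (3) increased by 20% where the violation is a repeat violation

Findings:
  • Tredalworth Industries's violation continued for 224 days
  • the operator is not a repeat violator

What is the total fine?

Civil penalty: €291,980

Per-day component: 224 × €870 = €194,880
Base plus per-day: €97,100 + €194,880 = €291,980
The operator is not a repeat violator: no 20% increase.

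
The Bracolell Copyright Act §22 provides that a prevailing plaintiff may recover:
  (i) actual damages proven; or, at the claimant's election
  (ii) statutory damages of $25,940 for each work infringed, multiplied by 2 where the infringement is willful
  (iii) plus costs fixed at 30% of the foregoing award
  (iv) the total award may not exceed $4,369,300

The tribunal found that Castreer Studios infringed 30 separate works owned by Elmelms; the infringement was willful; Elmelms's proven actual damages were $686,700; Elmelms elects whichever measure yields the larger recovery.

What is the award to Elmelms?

Statutory damages: 30 × $25,940 = $778,200
Doubled: 2 × $778,200 = $1,556,400
Greater of actual damages ($686,700) or enhanced statutory damages ($1,556,400): $1,556,400
Costs: 30% of $1,556,400 = $466,920
Award plus costs: $1,556,400 + $466,920 = $2,023,320
Cap at $4,369,300: $2,023,320 is within the cap, no reduction.

$2,023,320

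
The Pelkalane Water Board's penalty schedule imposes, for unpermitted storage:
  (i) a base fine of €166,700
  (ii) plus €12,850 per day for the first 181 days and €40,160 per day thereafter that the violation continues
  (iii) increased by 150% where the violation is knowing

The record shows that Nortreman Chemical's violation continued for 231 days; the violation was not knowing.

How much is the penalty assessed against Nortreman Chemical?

€4,500,550

First 181 days: 181 × €12,850 = €2,325,850
Remaining days: (231 − 181) × €40,160 = €2,008,000
Per-day component: €2,325,850 + €2,008,000 = €4,333,850
Base plus per-day: €166,700 + €4,333,850 = €4,500,550
The violation was not knowing: no 150% increase.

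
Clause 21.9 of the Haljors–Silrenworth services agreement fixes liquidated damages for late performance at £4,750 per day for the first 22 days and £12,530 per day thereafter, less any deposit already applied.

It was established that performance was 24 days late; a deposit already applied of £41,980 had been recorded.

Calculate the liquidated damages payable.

First 22 days: 22 × £4,750 = £104,500
Remaining days: (24 − 22) × £12,530 = £25,060
Accrued per-day damages: £104,500 + £25,060 = £129,560
Less deposit already applied: £129,560 − £41,980 = £87,580

Liquidated damages: £87,580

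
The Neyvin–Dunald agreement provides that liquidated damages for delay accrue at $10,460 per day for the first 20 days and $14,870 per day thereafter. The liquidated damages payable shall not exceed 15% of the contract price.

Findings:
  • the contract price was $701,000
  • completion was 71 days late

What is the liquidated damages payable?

$105,150

First 20 days: 20 × $10,460 = $209,200
Remaining days: (71 − 20) × $14,870 = $758,370
Accrued per-day damages: $209,200 + $758,370 = $967,570
Cap: 15% of $701,000 = $105,150
Cap at $105,150: $967,570 exceeds the cap → $105,150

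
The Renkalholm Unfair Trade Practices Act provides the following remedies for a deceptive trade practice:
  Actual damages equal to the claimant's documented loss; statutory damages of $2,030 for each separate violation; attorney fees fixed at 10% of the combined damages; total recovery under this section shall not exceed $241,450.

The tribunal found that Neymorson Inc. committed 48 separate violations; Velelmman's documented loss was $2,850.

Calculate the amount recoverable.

Total recovery: $110,319

Statutory damages: 48 × $2,030 = $97,440
Combined damages: $2,850 + $97,440 = $100,290
Attorney fees: 10% of $100,290 = $10,029
Total before cap: $100,290 + $10,029 = $110,319
Cap at $241,450: $110,319 is within the cap, no reduction.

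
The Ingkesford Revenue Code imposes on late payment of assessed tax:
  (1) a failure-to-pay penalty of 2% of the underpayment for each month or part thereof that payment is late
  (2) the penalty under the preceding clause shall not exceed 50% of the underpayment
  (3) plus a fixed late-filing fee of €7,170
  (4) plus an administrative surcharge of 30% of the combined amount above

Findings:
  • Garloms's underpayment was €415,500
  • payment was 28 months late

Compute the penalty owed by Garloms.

Accrued rate: 2% × 28 = 56%, capped at 50% → 50%
Failure-to-pay penalty: 50% of €415,500 = €207,750
Penalty before surcharge: €207,750 + €7,170 = €214,920
Administrative surcharge: 30% of €214,920 = €64,476
Total penalty: €214,920 + €64,476 = €279,396

€279,396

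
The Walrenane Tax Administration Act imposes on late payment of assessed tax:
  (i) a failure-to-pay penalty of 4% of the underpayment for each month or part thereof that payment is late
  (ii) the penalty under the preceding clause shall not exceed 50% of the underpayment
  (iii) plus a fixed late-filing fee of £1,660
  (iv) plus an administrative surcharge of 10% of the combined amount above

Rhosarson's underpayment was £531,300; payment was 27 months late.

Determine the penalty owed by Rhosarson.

Accrued rate: 4% × 27 = 108%, capped at 50% → 50%
Failure-to-pay penalty: 50% of £531,300 = £265,650
Penalty before surcharge: £265,650 + £1,660 = £267,310
Administrative surcharge: 10% of £267,310 = £26,731
Total penalty: £267,310 + £26,731 = £294,041

£294,041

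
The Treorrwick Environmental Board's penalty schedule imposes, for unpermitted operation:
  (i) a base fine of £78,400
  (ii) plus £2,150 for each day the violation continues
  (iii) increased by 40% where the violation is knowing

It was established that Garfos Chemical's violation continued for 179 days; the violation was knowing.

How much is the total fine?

Per-day component: 179 × £2,150 = £384,850
Base plus per-day: £78,400 + £384,850 = £463,250
Enhancement: 40% of £463,250 = £185,300
Enhanced fine: £463,250 + £185,300 = £648,550

£648,550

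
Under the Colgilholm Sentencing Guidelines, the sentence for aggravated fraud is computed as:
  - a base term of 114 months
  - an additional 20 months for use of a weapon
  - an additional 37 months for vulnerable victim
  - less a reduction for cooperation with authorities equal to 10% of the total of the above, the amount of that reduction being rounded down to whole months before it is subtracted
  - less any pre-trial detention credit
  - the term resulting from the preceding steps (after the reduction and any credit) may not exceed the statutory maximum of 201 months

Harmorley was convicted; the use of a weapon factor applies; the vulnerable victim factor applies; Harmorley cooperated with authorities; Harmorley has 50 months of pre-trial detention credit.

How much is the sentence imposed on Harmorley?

104 months

Use of a weapon enhancement: +20 months
Vulnerable victim enhancement: +37 months
Adjusted term: 114 months + 20 months + 37 months = 171 months
Cooperation with authorities reduction: 10% of 171 months = 17 months (rounded down)
After reduction: 171 − 17 = 154 months
Less pre-trial detention credit: 154 months − 50 months = 104 months
Cap at 201 months: 104 months is within the cap, no reduction.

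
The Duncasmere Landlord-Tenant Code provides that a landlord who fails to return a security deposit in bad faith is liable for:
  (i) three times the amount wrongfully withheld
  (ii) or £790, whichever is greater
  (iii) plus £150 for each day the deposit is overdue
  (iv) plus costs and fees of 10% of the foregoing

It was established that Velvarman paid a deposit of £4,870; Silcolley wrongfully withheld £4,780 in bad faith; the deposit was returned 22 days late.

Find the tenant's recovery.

Trebled: 3 × £4,780 = £14,340
Minimum £790: £14,340 meets the minimum, no increase.
Late-return penalty: 22 × £150 = £3,300
Damages plus late penalty: £14,340 + £3,300 = £17,640
Costs and fees: 10% of £17,640 = £1,764
Total recovery: £17,640 + £1,764 = £19,404

£19,404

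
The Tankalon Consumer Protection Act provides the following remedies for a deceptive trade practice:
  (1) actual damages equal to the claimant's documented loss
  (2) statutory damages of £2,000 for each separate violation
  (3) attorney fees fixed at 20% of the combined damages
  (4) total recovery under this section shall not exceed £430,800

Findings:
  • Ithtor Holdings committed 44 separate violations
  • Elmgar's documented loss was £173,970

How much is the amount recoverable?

Statutory damages: 44 × £2,000 = £88,000
Combined damages: £173,970 + £88,000 = £261,970
Attorney fees: 20% of £261,970 = £52,394
Total before cap: £261,970 + £52,394 = £314,364
Cap at £430,800: £314,364 is within the cap, no reduction.

Total recovery: £314,364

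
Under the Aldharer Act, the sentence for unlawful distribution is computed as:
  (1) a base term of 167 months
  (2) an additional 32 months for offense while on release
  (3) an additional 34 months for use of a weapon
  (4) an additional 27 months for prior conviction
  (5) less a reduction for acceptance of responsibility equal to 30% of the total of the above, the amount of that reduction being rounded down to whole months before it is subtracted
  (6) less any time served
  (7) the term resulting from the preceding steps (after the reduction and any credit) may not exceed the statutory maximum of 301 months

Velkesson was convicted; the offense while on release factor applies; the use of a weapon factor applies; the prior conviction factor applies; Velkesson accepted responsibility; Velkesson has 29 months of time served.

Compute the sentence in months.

153 months

Offense while on release enhancement: +32 months
Use of a weapon enhancement: +34 months
Prior conviction enhancement: +27 months
Adjusted term: 167 months + 32 months + 34 months + 27 months = 260 months
Acceptance of responsibility reduction: 30% of 260 months = 78 months (rounded down)
After reduction: 260 − 78 = 182 months
Less time served: 182 months − 29 months = 153 months
Cap at 301 months: 153 months is within the cap, no reduction.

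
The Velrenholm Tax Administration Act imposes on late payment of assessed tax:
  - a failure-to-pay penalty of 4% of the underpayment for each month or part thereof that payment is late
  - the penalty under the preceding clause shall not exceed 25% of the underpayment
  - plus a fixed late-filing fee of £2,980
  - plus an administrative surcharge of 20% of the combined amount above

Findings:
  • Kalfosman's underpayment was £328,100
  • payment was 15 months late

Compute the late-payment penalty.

Accrued rate: 4% × 15 = 60%, capped at 25% → 25%
Failure-to-pay penalty: 25% of £328,100 = £82,025
Penalty before surcharge: £82,025 + £2,980 = £85,005
Administrative surcharge: 20% of £85,005 = £17,001
Total penalty: £85,005 + £17,001 = £102,006

£102,006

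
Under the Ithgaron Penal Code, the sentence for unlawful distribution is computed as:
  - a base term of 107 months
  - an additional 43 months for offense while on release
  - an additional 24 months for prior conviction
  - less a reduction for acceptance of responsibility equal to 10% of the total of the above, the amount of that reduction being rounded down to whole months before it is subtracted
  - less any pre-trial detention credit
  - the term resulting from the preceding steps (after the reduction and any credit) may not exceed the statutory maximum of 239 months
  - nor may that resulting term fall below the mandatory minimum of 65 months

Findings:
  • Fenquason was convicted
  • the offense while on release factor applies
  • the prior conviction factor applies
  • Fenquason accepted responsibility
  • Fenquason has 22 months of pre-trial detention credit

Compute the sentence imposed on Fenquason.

Offense while on release enhancement: +43 months
Prior conviction enhancement: +24 months
Adjusted term: 107 months + 43 months + 24 months = 174 months
Acceptance of responsibility reduction: 10% of 174 months = 17 months (rounded down)
After reduction: 174 − 17 = 157 months
Less pre-trial detention credit: 157 months − 22 months = 135 months
Cap at 239 months: 135 months is within the cap, no reduction.
Minimum 65 months: 135 months meets the minimum, no increase.

135 months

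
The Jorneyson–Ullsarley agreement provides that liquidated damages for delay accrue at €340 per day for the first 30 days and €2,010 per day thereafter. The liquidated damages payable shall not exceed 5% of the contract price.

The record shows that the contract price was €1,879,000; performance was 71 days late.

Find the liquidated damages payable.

€92,610

First 30 days: 30 × €340 = €10,200
Remaining days: (71 − 30) × €2,010 = €82,410
Accrued per-day damages: €10,200 + €82,410 = €92,610
Cap: 5% of €1,879,000 = €93,950
Cap at €93,950: €92,610 is within the cap, no reduction.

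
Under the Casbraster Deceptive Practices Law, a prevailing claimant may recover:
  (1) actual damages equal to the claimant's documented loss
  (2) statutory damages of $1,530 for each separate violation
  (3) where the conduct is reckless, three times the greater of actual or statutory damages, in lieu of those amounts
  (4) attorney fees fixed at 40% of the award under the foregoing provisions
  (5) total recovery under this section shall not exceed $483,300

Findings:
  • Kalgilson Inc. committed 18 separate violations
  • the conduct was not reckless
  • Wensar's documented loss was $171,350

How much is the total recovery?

$278,446

Statutory damages: 18 × $1,530 = $27,540
Conduct not reckless: the in-lieu enhancement does not apply.
Actual plus statutory damages: $171,350 + $27,540 = $198,890
Attorney fees: 40% of $198,890 = $79,556
Total before cap: $198,890 + $79,556 = $278,446
Cap at $483,300: $278,446 is within the cap, no reduction.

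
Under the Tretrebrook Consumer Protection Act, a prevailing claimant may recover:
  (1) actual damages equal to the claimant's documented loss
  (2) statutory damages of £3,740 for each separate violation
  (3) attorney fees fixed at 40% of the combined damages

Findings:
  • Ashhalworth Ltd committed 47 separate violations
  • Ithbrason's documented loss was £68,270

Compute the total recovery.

£341,670

Statutory damages: 47 × £3,740 = £175,780
Combined damages: £68,270 + £175,780 = £244,050
Attorney fees: 40% of £244,050 = £97,620
Total recovery: £244,050 + £97,620 = £341,670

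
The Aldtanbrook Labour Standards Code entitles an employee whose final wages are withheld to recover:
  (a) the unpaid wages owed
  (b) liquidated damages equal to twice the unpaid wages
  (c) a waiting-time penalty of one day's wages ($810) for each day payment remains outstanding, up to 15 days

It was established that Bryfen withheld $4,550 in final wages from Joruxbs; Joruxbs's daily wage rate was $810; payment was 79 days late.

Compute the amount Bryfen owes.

Doubled: 2 × $4,550 = $9,100
Penalty days: min(79, 15) = 15
Waiting-time penalty: 15 × $810 = $12,150
Total award: $4,550 + $9,100 + $12,150 = $25,800

Total award: $25,800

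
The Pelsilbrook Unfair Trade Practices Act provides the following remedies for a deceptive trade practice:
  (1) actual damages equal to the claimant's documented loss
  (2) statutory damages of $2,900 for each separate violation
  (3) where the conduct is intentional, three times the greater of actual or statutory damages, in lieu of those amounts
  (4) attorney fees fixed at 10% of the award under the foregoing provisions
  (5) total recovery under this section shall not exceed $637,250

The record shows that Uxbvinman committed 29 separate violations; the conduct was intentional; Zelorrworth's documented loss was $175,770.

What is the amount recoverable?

Statutory damages: 29 × $2,900 = $84,100
Greater of actual damages ($175,770) or statutory damages ($84,100): $175,770
Trebled: 3 × $175,770 = $527,310
Attorney fees: 10% of $527,310 = $52,731
Total before cap: $527,310 + $52,731 = $580,041
Cap at $637,250: $580,041 is within the cap, no reduction.

$580,041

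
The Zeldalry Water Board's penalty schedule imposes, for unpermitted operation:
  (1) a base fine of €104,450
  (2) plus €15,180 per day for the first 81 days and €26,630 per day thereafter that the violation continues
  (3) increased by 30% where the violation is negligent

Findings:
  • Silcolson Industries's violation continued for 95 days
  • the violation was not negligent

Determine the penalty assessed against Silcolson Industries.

€1,706,850

First 81 days: 81 × €15,180 = €1,229,580
Remaining days: (95 − 81) × €26,630 = €372,820
Per-day component: €1,229,580 + €372,820 = €1,602,400
Base plus per-day: €104,450 + €1,602,400 = €1,706,850
The violation was not negligent: no 30% increase.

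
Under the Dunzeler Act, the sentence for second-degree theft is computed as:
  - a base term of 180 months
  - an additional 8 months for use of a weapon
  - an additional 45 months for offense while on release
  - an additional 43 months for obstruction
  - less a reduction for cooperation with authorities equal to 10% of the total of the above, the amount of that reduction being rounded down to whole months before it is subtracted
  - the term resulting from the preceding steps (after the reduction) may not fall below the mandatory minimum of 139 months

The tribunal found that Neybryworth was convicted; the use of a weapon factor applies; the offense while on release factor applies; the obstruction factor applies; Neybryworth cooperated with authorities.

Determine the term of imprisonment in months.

Use of a weapon enhancement: +8 months
Offense while on release enhancement: +45 months
Obstruction enhancement: +43 months
Adjusted term: 180 months + 8 months + 45 months + 43 months = 276 months
Cooperation with authorities reduction: 10% of 276 months = 27 months (rounded down)
After reduction: 276 − 27 = 249 months
Minimum 139 months: 249 months meets the minimum, no increase.

249 months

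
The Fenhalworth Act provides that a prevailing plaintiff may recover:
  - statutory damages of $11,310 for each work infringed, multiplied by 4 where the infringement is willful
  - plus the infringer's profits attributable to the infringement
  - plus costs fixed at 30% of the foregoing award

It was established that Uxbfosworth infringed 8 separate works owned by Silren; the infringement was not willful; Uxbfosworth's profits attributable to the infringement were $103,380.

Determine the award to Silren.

$252,018

Statutory damages: 8 × $11,310 = $90,480
Infringement not willful: no ×4 enhancement.
Combined award: $90,480 + $103,380 = $193,860
Costs: 30% of $193,860 = $58,158
Award plus costs: $193,860 + $58,158 = $252,018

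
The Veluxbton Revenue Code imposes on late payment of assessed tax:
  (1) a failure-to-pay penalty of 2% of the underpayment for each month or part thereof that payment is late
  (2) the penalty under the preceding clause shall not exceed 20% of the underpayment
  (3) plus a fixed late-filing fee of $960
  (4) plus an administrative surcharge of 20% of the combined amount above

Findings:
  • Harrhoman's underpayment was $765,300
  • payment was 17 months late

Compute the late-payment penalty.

$184,824

Accrued rate: 2% × 17 = 34%, capped at 20% → 20%
Failure-to-pay penalty: 20% of $765,300 = $153,060
Penalty before surcharge: $153,060 + $960 = $154,020
Administrative surcharge: 20% of $154,020 = $30,804
Total penalty: $154,020 + $30,804 = $184,824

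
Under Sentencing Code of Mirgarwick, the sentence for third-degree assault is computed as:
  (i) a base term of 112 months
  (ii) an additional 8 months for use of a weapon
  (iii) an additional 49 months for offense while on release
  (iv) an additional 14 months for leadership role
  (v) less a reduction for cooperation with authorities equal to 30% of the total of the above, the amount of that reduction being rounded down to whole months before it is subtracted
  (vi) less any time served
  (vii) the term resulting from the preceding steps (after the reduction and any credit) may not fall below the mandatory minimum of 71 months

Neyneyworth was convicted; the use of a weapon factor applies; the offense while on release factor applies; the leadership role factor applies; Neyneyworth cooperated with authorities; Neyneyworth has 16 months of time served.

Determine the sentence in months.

113 months

Use of a weapon enhancement: +8 months
Offense while on release enhancement: +49 months
Leadership role enhancement: +14 months
Adjusted term: 112 months + 8 months + 49 months + 14 months = 183 months
Cooperation with authorities reduction: 30% of 183 months = 54 months (rounded down)
After reduction: 183 − 54 = 129 months
Less time served: 129 months − 16 months = 113 months
Minimum 71 months: 113 months meets the minimum, no increase.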